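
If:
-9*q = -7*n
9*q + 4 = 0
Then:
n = -4/7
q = -4/9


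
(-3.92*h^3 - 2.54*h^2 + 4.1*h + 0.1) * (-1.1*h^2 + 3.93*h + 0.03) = 4.312*h^5 - 12.6116*h^4 - 14.6098*h^3 + 15.9268*h^2 + 0.516*h + 0.003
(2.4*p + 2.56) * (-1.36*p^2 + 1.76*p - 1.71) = -3.264*p^3 + 0.7424*p^2 + 0.4016*p - 4.3776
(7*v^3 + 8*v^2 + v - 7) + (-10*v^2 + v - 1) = 7*v^3 - 2*v^2 + 2*v - 8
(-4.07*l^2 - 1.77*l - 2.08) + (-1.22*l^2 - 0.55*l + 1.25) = -5.29*l^2 - 2.32*l - 0.83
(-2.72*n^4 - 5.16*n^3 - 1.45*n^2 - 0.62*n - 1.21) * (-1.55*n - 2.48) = 4.216*n^5 + 14.7436*n^4 + 15.0443*n^3 + 4.557*n^2 + 3.4131*n + 3.0008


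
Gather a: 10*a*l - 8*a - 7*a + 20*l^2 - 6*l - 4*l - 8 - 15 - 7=a*(10*l - 15) + 20*l^2 - 10*l - 30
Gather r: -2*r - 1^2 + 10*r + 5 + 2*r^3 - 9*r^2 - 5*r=2*r^3 - 9*r^2 + 3*r + 4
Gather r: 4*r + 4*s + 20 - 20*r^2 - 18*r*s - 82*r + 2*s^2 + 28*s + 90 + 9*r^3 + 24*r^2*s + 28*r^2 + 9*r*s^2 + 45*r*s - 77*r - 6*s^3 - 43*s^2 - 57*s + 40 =9*r^3 + r^2*(24*s + 8) + r*(9*s^2 + 27*s - 155) - 6*s^3 - 41*s^2 - 25*s + 150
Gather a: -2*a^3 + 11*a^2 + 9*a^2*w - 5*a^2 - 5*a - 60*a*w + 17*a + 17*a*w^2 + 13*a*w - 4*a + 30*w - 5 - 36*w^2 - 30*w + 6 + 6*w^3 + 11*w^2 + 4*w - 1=-2*a^3 + a^2*(9*w + 6) + a*(17*w^2 - 47*w + 8) + 6*w^3 - 25*w^2 + 4*w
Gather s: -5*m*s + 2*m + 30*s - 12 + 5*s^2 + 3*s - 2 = 2*m + 5*s^2 + s*(33 - 5*m) - 14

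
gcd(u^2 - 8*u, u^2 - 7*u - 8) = u - 8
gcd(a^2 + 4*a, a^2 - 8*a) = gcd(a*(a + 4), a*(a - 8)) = a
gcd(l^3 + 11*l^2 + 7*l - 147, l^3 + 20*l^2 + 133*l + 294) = l^2 + 14*l + 49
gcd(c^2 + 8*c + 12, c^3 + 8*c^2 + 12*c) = c^2 + 8*c + 12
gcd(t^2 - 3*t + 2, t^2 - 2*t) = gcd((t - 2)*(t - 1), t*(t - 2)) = t - 2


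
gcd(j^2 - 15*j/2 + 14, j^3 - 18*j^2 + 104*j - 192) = j - 4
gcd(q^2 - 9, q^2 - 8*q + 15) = q - 3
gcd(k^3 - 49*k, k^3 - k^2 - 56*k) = k^2 + 7*k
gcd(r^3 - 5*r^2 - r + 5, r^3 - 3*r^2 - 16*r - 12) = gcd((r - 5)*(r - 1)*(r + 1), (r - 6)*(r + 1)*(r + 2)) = r + 1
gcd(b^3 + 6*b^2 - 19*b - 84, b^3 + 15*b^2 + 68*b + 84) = b + 7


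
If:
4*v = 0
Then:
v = 0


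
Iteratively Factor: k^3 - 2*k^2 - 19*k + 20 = (k - 5)*(k^2 + 3*k - 4) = (k - 5)*(k - 1)*(k + 4)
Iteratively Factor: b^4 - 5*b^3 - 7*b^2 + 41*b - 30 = (b - 2)*(b^3 - 3*b^2 - 13*b + 15) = (b - 5)*(b - 2)*(b^2 + 2*b - 3) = (b - 5)*(b - 2)*(b + 3)*(b - 1)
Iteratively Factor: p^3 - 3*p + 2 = (p - 1)*(p^2 + p - 2) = (p - 1)*(p + 2)*(p - 1)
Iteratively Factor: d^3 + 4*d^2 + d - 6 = (d + 2)*(d^2 + 2*d - 3) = (d + 2)*(d + 3)*(d - 1)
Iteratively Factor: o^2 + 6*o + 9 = (o + 3)*(o + 3)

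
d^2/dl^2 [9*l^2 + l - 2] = 18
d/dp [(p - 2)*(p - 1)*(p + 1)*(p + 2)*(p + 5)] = 5*p^4 + 20*p^3 - 15*p^2 - 50*p + 4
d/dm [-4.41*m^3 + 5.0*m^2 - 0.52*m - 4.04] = -13.23*m^2 + 10.0*m - 0.52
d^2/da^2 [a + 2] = 0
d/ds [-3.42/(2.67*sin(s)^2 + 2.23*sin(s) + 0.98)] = (18.2628*sin(s) + 7.6266)*cos(s)/(2.67*sin(s)^2 + 2.23*sin(s) + 0.98)^2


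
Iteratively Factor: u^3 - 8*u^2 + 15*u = (u - 3)*(u^2 - 5*u) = u*(u - 3)*(u - 5)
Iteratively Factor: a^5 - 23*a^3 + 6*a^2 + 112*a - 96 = (a + 3)*(a^4 - 3*a^3 - 14*a^2 + 48*a - 32) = (a - 4)*(a + 3)*(a^3 + a^2 - 10*a + 8) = (a - 4)*(a - 2)*(a + 3)*(a^2 + 3*a - 4) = (a - 4)*(a - 2)*(a - 1)*(a + 3)*(a + 4)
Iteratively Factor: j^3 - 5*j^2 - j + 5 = (j - 1)*(j^2 - 4*j - 5) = (j - 5)*(j - 1)*(j + 1)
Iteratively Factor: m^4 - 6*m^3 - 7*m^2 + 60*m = (m - 5)*(m^3 - m^2 - 12*m) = m*(m - 5)*(m^2 - m - 12) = m*(m - 5)*(m - 4)*(m + 3)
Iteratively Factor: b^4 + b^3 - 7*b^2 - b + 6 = (b - 1)*(b^3 + 2*b^2 - 5*b - 6) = (b - 2)*(b - 1)*(b^2 + 4*b + 3) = (b - 2)*(b - 1)*(b + 3)*(b + 1)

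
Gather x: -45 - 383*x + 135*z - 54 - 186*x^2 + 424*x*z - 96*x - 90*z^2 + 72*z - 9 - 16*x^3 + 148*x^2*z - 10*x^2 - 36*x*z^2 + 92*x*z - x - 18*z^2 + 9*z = -16*x^3 + x^2*(148*z - 196) + x*(-36*z^2 + 516*z - 480) - 108*z^2 + 216*z - 108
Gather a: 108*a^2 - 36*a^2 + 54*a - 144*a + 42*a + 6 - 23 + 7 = 72*a^2 - 48*a - 10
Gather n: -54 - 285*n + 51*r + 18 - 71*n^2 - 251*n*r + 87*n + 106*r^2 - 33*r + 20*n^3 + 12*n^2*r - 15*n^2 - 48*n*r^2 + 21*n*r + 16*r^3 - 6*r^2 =20*n^3 + n^2*(12*r - 86) + n*(-48*r^2 - 230*r - 198) + 16*r^3 + 100*r^2 + 18*r - 36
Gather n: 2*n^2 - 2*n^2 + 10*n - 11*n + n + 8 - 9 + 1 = 0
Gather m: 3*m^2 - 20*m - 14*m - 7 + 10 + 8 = 3*m^2 - 34*m + 11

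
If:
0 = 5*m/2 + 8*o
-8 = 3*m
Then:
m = -8/3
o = 5/6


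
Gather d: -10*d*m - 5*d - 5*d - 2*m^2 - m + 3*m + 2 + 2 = d*(-10*m - 10) - 2*m^2 + 2*m + 4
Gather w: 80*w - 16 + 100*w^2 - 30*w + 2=100*w^2 + 50*w - 14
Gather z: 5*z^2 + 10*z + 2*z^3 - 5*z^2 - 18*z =2*z^3 - 8*z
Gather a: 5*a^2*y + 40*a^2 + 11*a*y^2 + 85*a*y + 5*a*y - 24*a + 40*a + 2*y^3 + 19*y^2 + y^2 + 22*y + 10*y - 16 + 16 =a^2*(5*y + 40) + a*(11*y^2 + 90*y + 16) + 2*y^3 + 20*y^2 + 32*y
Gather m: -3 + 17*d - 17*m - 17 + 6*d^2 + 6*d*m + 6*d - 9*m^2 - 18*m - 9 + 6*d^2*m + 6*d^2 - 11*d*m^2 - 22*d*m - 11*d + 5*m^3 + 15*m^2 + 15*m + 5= 12*d^2 + 12*d + 5*m^3 + m^2*(6 - 11*d) + m*(6*d^2 - 16*d - 20) - 24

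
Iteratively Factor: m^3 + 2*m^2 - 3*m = (m + 3)*(m^2 - m) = (m - 1)*(m + 3)*(m)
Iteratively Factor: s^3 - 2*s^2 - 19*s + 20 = (s + 4)*(s^2 - 6*s + 5) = (s - 1)*(s + 4)*(s - 5)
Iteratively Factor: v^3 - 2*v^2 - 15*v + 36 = (v - 3)*(v^2 + v - 12) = (v - 3)*(v + 4)*(v - 3)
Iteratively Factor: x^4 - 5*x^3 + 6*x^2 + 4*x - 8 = (x + 1)*(x^3 - 6*x^2 + 12*x - 8) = (x - 2)*(x + 1)*(x^2 - 4*x + 4) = (x - 2)^2*(x + 1)*(x - 2)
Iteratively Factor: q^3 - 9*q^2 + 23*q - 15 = (q - 3)*(q^2 - 6*q + 5) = (q - 5)*(q - 3)*(q - 1)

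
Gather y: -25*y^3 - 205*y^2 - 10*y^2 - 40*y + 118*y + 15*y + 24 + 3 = -25*y^3 - 215*y^2 + 93*y + 27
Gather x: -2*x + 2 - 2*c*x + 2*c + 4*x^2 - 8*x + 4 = 2*c + 4*x^2 + x*(-2*c - 10) + 6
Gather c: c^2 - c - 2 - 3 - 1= c^2 - c - 6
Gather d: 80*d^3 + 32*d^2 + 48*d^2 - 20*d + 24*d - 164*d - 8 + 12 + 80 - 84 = 80*d^3 + 80*d^2 - 160*d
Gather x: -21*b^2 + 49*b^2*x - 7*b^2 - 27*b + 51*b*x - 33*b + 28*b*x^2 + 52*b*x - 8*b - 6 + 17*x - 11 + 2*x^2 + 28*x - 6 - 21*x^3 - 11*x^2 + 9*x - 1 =-28*b^2 - 68*b - 21*x^3 + x^2*(28*b - 9) + x*(49*b^2 + 103*b + 54) - 24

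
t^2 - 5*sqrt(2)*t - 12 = (t - 6*sqrt(2))*(t + sqrt(2))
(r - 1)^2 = r^2 - 2*r + 1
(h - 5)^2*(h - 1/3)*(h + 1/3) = h^4 - 10*h^3 + 224*h^2/9 + 10*h/9 - 25/9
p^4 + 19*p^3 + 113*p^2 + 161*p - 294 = (p - 1)*(p + 6)*(p + 7)^2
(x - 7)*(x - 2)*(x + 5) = x^3 - 4*x^2 - 31*x + 70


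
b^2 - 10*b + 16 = (b - 8)*(b - 2)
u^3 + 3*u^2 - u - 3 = (u - 1)*(u + 1)*(u + 3)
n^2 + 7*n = n*(n + 7)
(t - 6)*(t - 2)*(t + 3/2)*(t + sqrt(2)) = t^4 - 13*t^3/2 + sqrt(2)*t^3 - 13*sqrt(2)*t^2/2 + 18*t + 18*sqrt(2)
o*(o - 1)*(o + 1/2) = o^3 - o^2/2 - o/2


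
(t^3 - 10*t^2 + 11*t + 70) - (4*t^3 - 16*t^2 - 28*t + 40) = -3*t^3 + 6*t^2 + 39*t + 30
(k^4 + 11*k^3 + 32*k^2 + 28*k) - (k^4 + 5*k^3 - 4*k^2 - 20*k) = 6*k^3 + 36*k^2 + 48*k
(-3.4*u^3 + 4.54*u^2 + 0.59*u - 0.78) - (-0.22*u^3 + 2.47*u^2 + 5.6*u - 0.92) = -3.18*u^3 + 2.07*u^2 - 5.01*u + 0.14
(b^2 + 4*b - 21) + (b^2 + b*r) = 2*b^2 + b*r + 4*b - 21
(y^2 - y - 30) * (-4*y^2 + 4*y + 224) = -4*y^4 + 8*y^3 + 340*y^2 - 344*y - 6720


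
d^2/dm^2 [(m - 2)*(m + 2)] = 2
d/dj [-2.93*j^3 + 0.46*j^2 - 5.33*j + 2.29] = -8.79*j^2 + 0.92*j - 5.33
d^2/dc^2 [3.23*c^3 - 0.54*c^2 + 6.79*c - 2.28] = 19.38*c - 1.08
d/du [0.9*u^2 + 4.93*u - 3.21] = 1.8*u + 4.93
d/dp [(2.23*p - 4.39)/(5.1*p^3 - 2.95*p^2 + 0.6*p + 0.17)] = (-22.746*p^3 + 73.7455*p^2 - 25.901*p + 3.0131)/(26.01*p^6 - 30.09*p^5 + 14.8225*p^4 - 1.806*p^3 - 0.643*p^2 + 0.204*p + 0.0289)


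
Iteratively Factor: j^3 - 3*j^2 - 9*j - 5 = (j + 1)*(j^2 - 4*j - 5) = (j + 1)^2*(j - 5)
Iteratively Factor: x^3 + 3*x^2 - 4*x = (x + 4)*(x^2 - x) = (x - 1)*(x + 4)*(x)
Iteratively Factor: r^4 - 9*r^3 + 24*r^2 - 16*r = (r - 4)*(r^3 - 5*r^2 + 4*r) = (r - 4)^2*(r^2 - r) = (r - 4)^2*(r - 1)*(r)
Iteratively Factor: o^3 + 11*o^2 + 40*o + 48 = (o + 3)*(o^2 + 8*o + 16) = (o + 3)*(o + 4)*(o + 4)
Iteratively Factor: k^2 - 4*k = (k)*(k - 4)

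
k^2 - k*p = k*(k - p)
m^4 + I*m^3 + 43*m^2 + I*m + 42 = (m - 6*I)*(m - I)*(m + I)*(m + 7*I)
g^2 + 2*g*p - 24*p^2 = (g - 4*p)*(g + 6*p)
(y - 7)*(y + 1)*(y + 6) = y^3 - 43*y - 42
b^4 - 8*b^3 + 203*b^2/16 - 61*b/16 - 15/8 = (b - 6)*(b - 5/4)*(b - 1)*(b + 1/4)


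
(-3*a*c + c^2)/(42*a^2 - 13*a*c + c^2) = c*(-3*a + c)/(42*a^2 - 13*a*c + c^2)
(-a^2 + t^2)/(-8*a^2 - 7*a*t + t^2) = (-a + t)/(-8*a + t)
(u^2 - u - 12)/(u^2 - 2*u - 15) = (u - 4)/(u - 5)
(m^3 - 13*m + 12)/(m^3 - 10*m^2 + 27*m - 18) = (m + 4)/(m - 6)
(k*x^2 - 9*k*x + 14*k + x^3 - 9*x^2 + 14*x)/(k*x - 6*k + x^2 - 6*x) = (x^2 - 9*x + 14)/(x - 6)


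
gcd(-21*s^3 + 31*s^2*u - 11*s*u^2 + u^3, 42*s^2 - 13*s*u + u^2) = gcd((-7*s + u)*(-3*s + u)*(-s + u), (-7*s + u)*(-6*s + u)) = 7*s - u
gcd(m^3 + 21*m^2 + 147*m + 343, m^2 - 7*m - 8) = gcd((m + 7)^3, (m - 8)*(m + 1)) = 1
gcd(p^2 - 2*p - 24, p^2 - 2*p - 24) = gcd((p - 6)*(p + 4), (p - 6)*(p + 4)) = p^2 - 2*p - 24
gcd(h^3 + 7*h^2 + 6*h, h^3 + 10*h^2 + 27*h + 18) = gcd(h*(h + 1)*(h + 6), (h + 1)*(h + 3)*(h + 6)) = h^2 + 7*h + 6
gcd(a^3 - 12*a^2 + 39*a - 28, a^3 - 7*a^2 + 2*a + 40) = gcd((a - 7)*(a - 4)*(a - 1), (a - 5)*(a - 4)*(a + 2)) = a - 4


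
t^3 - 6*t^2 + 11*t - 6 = (t - 3)*(t - 2)*(t - 1)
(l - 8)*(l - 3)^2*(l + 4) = l^4 - 10*l^3 + l^2 + 156*l - 288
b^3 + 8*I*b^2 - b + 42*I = (b - 2*I)*(b + 3*I)*(b + 7*I)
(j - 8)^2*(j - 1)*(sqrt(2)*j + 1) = sqrt(2)*j^4 - 17*sqrt(2)*j^3 + j^3 - 17*j^2 + 80*sqrt(2)*j^2 - 64*sqrt(2)*j + 80*j - 64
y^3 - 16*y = y*(y - 4)*(y + 4)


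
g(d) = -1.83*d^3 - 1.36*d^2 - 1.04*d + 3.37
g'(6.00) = -215.00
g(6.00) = -447.11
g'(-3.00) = -42.29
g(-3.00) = 43.66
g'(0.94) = -8.45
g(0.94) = -0.33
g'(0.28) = -2.23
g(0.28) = 2.93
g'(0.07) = -1.26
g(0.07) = 3.29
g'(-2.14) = -20.36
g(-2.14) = 17.30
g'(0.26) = -2.12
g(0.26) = 2.98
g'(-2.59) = -30.82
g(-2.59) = 28.73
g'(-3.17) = -47.59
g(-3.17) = 51.29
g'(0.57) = -4.37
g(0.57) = 2.00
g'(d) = -5.49*d^2 - 2.72*d - 1.04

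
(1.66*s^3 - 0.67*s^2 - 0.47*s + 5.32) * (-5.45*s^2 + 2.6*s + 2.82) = -9.047*s^5 + 7.9675*s^4 + 5.5007*s^3 - 32.1054*s^2 + 12.5066*s + 15.0024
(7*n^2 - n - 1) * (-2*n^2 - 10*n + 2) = -14*n^4 - 68*n^3 + 26*n^2 + 8*n - 2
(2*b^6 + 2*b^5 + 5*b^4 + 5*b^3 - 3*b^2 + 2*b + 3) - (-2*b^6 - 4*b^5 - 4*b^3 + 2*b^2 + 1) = 4*b^6 + 6*b^5 + 5*b^4 + 9*b^3 - 5*b^2 + 2*b + 2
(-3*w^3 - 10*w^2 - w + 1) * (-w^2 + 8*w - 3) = 3*w^5 - 14*w^4 - 70*w^3 + 21*w^2 + 11*w - 3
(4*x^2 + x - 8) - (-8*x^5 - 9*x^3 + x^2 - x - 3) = 8*x^5 + 9*x^3 + 3*x^2 + 2*x - 5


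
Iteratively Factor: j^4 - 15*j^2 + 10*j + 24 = (j + 1)*(j^3 - j^2 - 14*j + 24) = (j - 3)*(j + 1)*(j^2 + 2*j - 8) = (j - 3)*(j - 2)*(j + 1)*(j + 4)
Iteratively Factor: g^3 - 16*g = (g)*(g^2 - 16) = g*(g - 4)*(g + 4)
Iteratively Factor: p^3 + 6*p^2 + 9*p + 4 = (p + 4)*(p^2 + 2*p + 1) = (p + 1)*(p + 4)*(p + 1)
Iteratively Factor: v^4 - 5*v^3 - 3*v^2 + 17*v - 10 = (v - 1)*(v^3 - 4*v^2 - 7*v + 10) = (v - 5)*(v - 1)*(v^2 + v - 2) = (v - 5)*(v - 1)*(v + 2)*(v - 1)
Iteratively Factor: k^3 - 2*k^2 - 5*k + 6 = (k - 1)*(k^2 - k - 6) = (k - 3)*(k - 1)*(k + 2)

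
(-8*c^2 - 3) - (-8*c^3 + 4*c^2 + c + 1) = 8*c^3 - 12*c^2 - c - 4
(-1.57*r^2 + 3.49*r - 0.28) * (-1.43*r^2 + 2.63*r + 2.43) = 2.2451*r^4 - 9.1198*r^3 + 5.764*r^2 + 7.7443*r - 0.6804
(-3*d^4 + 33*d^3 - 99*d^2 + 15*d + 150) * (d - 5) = -3*d^5 + 48*d^4 - 264*d^3 + 510*d^2 + 75*d - 750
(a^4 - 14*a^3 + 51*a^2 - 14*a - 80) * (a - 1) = a^5 - 15*a^4 + 65*a^3 - 65*a^2 - 66*a + 80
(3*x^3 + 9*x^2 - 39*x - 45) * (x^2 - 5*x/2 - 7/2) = 3*x^5 + 3*x^4/2 - 72*x^3 + 21*x^2 + 249*x + 315/2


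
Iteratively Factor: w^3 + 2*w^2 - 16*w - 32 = (w - 4)*(w^2 + 6*w + 8) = (w - 4)*(w + 4)*(w + 2)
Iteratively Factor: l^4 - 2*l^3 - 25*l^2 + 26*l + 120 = (l + 2)*(l^3 - 4*l^2 - 17*l + 60) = (l - 5)*(l + 2)*(l^2 + l - 12) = (l - 5)*(l + 2)*(l + 4)*(l - 3)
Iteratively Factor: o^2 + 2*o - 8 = (o + 4)*(o - 2)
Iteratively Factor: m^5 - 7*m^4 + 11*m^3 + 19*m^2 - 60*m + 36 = (m - 3)*(m^4 - 4*m^3 - m^2 + 16*m - 12) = (m - 3)*(m + 2)*(m^3 - 6*m^2 + 11*m - 6) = (m - 3)*(m - 2)*(m + 2)*(m^2 - 4*m + 3) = (m - 3)*(m - 2)*(m - 1)*(m + 2)*(m - 3)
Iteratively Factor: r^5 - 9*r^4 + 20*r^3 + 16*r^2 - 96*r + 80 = (r - 2)*(r^4 - 7*r^3 + 6*r^2 + 28*r - 40) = (r - 2)^2*(r^3 - 5*r^2 - 4*r + 20) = (r - 5)*(r - 2)^2*(r^2 - 4) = (r - 5)*(r - 2)^3*(r + 2)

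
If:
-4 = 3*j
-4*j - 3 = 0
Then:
No Solution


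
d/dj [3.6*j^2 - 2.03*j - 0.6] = 7.2*j - 2.03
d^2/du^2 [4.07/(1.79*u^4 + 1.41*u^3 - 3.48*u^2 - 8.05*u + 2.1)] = ((-87.4236*u^2 - 34.4322*u + 28.3272)*(1.79*u^4 + 1.41*u^3 - 3.48*u^2 - 8.05*u + 2.1) + 4.07*(7.16*u^3 + 4.23*u^2 - 6.96*u - 8.05)*(14.32*u^3 + 8.46*u^2 - 13.92*u - 16.1))/(1.79*u^4 + 1.41*u^3 - 3.48*u^2 - 8.05*u + 2.1)^3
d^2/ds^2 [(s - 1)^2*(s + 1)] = 6*s - 2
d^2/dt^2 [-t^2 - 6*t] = -2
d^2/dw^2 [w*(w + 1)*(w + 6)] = 6*w + 14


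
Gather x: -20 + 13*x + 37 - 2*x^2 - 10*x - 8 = -2*x^2 + 3*x + 9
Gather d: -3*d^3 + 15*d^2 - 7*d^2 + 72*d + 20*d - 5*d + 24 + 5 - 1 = -3*d^3 + 8*d^2 + 87*d + 28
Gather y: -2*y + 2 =2 - 2*y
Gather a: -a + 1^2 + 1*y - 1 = -a + y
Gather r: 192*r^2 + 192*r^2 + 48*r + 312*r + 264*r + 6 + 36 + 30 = 384*r^2 + 624*r + 72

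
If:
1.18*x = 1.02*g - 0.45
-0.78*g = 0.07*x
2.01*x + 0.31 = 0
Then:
No Solution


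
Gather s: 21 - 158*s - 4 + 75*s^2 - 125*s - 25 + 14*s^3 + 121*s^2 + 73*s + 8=14*s^3 + 196*s^2 - 210*s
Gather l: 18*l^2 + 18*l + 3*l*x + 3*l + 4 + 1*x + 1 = 18*l^2 + l*(3*x + 21) + x + 5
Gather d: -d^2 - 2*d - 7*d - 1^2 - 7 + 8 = -d^2 - 9*d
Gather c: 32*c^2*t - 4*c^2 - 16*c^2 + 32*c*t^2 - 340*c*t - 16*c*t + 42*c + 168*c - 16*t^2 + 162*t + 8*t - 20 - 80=c^2*(32*t - 20) + c*(32*t^2 - 356*t + 210) - 16*t^2 + 170*t - 100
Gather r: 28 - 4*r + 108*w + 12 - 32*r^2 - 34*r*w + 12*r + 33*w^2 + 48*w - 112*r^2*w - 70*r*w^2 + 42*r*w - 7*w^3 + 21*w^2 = r^2*(-112*w - 32) + r*(-70*w^2 + 8*w + 8) - 7*w^3 + 54*w^2 + 156*w + 40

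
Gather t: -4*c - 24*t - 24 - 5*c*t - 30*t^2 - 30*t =-4*c - 30*t^2 + t*(-5*c - 54) - 24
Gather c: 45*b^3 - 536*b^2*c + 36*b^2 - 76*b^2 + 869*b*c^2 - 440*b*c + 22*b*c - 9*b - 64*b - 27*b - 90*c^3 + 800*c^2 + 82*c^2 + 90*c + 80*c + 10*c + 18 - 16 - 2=45*b^3 - 40*b^2 - 100*b - 90*c^3 + c^2*(869*b + 882) + c*(-536*b^2 - 418*b + 180)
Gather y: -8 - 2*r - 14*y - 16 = -2*r - 14*y - 24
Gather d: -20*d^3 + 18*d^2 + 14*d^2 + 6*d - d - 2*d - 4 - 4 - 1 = -20*d^3 + 32*d^2 + 3*d - 9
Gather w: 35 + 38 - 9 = 64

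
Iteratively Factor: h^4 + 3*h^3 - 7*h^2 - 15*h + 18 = (h + 3)*(h^3 - 7*h + 6) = (h - 1)*(h + 3)*(h^2 + h - 6) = (h - 2)*(h - 1)*(h + 3)*(h + 3)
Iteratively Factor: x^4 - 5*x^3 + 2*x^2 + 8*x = (x - 2)*(x^3 - 3*x^2 - 4*x) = x*(x - 2)*(x^2 - 3*x - 4) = x*(x - 2)*(x + 1)*(x - 4)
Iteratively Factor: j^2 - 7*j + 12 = (j - 3)*(j - 4)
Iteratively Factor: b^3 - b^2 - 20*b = (b + 4)*(b^2 - 5*b) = (b - 5)*(b + 4)*(b)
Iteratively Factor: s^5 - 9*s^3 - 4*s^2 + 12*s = (s - 3)*(s^4 + 3*s^3 - 4*s) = (s - 3)*(s + 2)*(s^3 + s^2 - 2*s) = (s - 3)*(s - 1)*(s + 2)*(s^2 + 2*s) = (s - 3)*(s - 1)*(s + 2)^2*(s)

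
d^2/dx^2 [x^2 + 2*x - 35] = 2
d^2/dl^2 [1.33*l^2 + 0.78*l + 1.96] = 2.66000000000000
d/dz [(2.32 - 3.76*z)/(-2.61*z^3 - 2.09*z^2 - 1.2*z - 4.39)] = (-19.6272*z^3 + 10.3072*z^2 + 9.6976*z + 19.2904)/(6.8121*z^6 + 10.9098*z^5 + 10.6321*z^4 + 27.9318*z^3 + 19.7902*z^2 + 10.536*z + 19.2721)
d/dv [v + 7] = 1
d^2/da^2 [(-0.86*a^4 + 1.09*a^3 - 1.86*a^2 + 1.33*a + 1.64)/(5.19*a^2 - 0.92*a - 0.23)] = (-46.330092*a^6 + 24.6379680000001*a^5 + 1.79206800000003*a^4 + 55.423572*a^3 + 252.567468*a^2 - 37.11234*a + 5.931884)/(139.798359*a^6 - 74.343636*a^5 - 5.407461*a^4 + 5.810536*a^3 + 0.239637*a^2 - 0.146004*a - 0.012167)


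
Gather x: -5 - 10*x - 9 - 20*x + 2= -30*x - 12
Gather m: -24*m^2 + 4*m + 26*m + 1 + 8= -24*m^2 + 30*m + 9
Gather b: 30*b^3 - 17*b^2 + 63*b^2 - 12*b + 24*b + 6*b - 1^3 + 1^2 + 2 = 30*b^3 + 46*b^2 + 18*b + 2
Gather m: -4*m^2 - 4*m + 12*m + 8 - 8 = -4*m^2 + 8*m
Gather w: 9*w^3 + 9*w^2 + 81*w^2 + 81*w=9*w^3 + 90*w^2 + 81*w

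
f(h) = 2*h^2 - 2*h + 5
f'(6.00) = 22.00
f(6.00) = 65.00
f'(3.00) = 10.00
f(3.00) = 17.00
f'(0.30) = -0.80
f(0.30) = 4.58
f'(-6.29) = -27.16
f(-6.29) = 96.71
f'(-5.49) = -23.96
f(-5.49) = 76.26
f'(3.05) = 10.20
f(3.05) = 17.50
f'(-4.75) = -21.00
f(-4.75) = 59.62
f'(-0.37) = -3.48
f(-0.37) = 6.01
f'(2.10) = 6.40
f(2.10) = 9.62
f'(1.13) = 2.52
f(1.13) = 5.29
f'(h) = 4*h - 2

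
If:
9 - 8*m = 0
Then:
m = 9/8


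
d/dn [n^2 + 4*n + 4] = 2*n + 4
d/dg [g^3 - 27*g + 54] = 3*g^2 - 27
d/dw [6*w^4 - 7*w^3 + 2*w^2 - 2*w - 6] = 24*w^3 - 21*w^2 + 4*w - 2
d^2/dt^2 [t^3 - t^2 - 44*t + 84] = 6*t - 2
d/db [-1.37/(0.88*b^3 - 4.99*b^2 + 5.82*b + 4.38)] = (3.6168*b^2 - 13.6726*b + 7.9734)/(0.88*b^3 - 4.99*b^2 + 5.82*b + 4.38)^2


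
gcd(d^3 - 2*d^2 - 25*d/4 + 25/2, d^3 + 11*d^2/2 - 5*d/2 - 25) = d^2 + d/2 - 5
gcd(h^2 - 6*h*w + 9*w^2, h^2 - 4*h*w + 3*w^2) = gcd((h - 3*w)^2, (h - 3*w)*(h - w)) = -h + 3*w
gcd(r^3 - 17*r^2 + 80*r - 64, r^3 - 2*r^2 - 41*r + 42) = r - 1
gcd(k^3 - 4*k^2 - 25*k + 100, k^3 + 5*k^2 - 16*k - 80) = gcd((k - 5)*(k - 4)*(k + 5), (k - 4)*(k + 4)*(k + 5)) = k^2 + k - 20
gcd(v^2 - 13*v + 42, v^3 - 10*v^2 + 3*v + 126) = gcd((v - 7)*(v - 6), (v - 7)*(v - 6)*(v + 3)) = v^2 - 13*v + 42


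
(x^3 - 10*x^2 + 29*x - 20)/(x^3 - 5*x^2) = 1 - 5/x + 4/x^2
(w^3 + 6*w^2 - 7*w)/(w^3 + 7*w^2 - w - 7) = w/(w + 1)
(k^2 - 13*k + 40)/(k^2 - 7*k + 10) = (k - 8)/(k - 2)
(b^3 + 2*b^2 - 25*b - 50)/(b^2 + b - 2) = (b^2 - 25)/(b - 1)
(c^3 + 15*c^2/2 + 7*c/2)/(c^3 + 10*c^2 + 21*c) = (c + 1/2)/(c + 3)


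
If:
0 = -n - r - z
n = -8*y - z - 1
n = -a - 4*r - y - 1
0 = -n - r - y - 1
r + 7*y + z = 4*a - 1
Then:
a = 3/14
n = -89/112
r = -1/14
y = -15/112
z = 97/112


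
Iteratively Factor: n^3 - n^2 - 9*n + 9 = (n - 3)*(n^2 + 2*n - 3) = (n - 3)*(n + 3)*(n - 1)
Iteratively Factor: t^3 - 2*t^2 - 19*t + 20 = (t - 5)*(t^2 + 3*t - 4) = (t - 5)*(t - 1)*(t + 4)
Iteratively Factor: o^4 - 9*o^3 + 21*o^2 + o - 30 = (o + 1)*(o^3 - 10*o^2 + 31*o - 30) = (o - 2)*(o + 1)*(o^2 - 8*o + 15) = (o - 3)*(o - 2)*(o + 1)*(o - 5)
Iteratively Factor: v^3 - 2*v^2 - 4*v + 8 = (v - 2)*(v^2 - 4) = (v - 2)^2*(v + 2)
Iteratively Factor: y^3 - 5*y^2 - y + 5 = (y - 5)*(y^2 - 1) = (y - 5)*(y - 1)*(y + 1)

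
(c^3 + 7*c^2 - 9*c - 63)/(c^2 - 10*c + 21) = (c^2 + 10*c + 21)/(c - 7)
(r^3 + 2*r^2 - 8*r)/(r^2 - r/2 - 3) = 2*r*(r + 4)/(2*r + 3)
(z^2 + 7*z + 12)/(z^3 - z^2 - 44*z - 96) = 1/(z - 8)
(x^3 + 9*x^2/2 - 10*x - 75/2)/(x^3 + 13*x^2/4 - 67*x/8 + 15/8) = 4*(2*x^2 - x - 15)/(8*x^2 - 14*x + 3)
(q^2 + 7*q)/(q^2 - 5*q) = (q + 7)/(q - 5)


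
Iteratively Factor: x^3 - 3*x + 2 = (x - 1)*(x^2 + x - 2) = (x - 1)*(x + 2)*(x - 1)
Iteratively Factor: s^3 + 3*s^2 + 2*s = (s)*(s^2 + 3*s + 2) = s*(s + 1)*(s + 2)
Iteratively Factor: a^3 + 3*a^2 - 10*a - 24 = (a - 3)*(a^2 + 6*a + 8) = (a - 3)*(a + 2)*(a + 4)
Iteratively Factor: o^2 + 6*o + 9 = (o + 3)*(o + 3)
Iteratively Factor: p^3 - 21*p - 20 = (p + 4)*(p^2 - 4*p - 5) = (p - 5)*(p + 4)*(p + 1)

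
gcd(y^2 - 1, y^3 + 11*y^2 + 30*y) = 1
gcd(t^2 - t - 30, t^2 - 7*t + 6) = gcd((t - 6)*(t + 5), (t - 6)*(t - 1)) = t - 6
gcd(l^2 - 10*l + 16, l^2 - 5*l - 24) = l - 8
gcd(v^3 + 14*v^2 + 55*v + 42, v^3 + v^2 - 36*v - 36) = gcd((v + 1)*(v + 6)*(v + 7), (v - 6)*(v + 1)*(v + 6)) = v^2 + 7*v + 6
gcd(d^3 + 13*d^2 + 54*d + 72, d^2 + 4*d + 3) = d + 3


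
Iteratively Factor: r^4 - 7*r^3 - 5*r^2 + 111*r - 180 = (r - 3)*(r^3 - 4*r^2 - 17*r + 60) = (r - 5)*(r - 3)*(r^2 + r - 12) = (r - 5)*(r - 3)*(r + 4)*(r - 3)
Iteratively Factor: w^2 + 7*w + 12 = (w + 4)*(w + 3)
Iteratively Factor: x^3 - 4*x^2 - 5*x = (x - 5)*(x^2 + x) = x*(x - 5)*(x + 1)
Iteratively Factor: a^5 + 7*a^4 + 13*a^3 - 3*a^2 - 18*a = (a - 1)*(a^4 + 8*a^3 + 21*a^2 + 18*a) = a*(a - 1)*(a^3 + 8*a^2 + 21*a + 18) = a*(a - 1)*(a + 3)*(a^2 + 5*a + 6) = a*(a - 1)*(a + 2)*(a + 3)*(a + 3)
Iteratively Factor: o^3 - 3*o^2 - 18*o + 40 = (o - 5)*(o^2 + 2*o - 8) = (o - 5)*(o - 2)*(o + 4)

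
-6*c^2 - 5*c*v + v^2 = (-6*c + v)*(c + v)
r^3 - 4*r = r*(r - 2)*(r + 2)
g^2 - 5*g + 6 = (g - 3)*(g - 2)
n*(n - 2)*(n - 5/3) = n^3 - 11*n^2/3 + 10*n/3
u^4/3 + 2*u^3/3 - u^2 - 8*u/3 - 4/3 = (u/3 + 1/3)*(u - 2)*(u + 1)*(u + 2)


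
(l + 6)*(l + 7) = l^2 + 13*l + 42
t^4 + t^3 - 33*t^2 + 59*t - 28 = (t - 4)*(t - 1)^2*(t + 7)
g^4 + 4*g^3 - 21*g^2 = g^2*(g - 3)*(g + 7)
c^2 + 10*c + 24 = (c + 4)*(c + 6)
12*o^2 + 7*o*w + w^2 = (3*o + w)*(4*o + w)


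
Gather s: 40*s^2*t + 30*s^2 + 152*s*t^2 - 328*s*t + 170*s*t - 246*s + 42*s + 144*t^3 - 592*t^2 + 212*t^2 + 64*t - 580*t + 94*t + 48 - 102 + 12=s^2*(40*t + 30) + s*(152*t^2 - 158*t - 204) + 144*t^3 - 380*t^2 - 422*t - 42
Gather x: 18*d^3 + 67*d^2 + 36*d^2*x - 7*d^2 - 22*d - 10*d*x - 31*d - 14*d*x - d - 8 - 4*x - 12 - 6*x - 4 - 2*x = 18*d^3 + 60*d^2 - 54*d + x*(36*d^2 - 24*d - 12) - 24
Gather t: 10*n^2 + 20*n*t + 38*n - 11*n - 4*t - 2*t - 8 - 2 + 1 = 10*n^2 + 27*n + t*(20*n - 6) - 9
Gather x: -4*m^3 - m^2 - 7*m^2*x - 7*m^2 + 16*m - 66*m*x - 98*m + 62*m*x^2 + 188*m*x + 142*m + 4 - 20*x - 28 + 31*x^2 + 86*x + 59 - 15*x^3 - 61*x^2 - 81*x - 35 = -4*m^3 - 8*m^2 + 60*m - 15*x^3 + x^2*(62*m - 30) + x*(-7*m^2 + 122*m - 15)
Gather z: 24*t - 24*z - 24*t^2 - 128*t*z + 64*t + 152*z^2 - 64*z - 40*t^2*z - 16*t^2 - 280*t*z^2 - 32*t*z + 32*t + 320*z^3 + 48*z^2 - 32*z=-40*t^2 + 120*t + 320*z^3 + z^2*(200 - 280*t) + z*(-40*t^2 - 160*t - 120)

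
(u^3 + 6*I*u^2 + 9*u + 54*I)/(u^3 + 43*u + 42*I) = (u^2 + 9)/(u^2 - 6*I*u + 7)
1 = 1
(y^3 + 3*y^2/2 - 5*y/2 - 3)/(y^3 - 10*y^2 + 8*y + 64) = (2*y^2 - y - 3)/(2*(y^2 - 12*y + 32))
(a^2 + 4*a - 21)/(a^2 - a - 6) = (a + 7)/(a + 2)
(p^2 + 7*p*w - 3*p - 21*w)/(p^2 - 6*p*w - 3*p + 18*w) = (p + 7*w)/(p - 6*w)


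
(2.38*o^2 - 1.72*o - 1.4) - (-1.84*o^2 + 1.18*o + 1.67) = 4.22*o^2 - 2.9*o - 3.07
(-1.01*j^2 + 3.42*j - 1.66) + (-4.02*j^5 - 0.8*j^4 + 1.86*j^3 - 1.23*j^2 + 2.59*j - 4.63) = -4.02*j^5 - 0.8*j^4 + 1.86*j^3 - 2.24*j^2 + 6.01*j - 6.29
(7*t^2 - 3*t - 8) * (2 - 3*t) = -21*t^3 + 23*t^2 + 18*t - 16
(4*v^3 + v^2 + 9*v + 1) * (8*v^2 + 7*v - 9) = 32*v^5 + 36*v^4 + 43*v^3 + 62*v^2 - 74*v - 9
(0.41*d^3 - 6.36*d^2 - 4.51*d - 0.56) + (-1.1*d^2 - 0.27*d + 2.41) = 0.41*d^3 - 7.46*d^2 - 4.78*d + 1.85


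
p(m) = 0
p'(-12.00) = 0.00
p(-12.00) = 0.00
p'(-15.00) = 0.00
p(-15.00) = 0.00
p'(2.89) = 0.00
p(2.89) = 0.00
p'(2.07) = 0.00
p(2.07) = 0.00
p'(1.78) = 0.00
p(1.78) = 0.00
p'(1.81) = 0.00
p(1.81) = 0.00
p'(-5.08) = 0.00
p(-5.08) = 0.00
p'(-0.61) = 0.00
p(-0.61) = 0.00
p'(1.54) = 0.00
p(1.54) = 0.00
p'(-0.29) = 0.00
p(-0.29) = 0.00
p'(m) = 0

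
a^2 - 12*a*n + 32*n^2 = (a - 8*n)*(a - 4*n)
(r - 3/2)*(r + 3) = r^2 + 3*r/2 - 9/2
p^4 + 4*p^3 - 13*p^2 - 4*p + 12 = (p - 2)*(p - 1)*(p + 1)*(p + 6)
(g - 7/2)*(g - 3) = g^2 - 13*g/2 + 21/2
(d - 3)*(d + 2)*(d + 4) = d^3 + 3*d^2 - 10*d - 24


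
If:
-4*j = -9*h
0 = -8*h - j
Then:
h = 0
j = 0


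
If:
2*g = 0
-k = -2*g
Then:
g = 0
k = 0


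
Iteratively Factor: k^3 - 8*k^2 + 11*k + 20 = (k + 1)*(k^2 - 9*k + 20) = (k - 5)*(k + 1)*(k - 4)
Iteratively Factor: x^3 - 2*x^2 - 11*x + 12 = (x - 4)*(x^2 + 2*x - 3) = (x - 4)*(x + 3)*(x - 1)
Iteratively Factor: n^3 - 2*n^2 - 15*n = (n + 3)*(n^2 - 5*n) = n*(n + 3)*(n - 5)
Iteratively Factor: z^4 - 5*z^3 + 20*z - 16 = (z + 2)*(z^3 - 7*z^2 + 14*z - 8) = (z - 2)*(z + 2)*(z^2 - 5*z + 4) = (z - 4)*(z - 2)*(z + 2)*(z - 1)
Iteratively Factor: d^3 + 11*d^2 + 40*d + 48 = (d + 4)*(d^2 + 7*d + 12) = (d + 3)*(d + 4)*(d + 4)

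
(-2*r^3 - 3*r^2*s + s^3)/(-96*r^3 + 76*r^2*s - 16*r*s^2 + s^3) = (r^2 + 2*r*s + s^2)/(48*r^2 - 14*r*s + s^2)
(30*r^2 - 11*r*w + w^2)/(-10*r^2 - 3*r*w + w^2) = (-6*r + w)/(2*r + w)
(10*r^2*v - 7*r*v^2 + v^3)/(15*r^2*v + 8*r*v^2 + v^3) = (10*r^2 - 7*r*v + v^2)/(15*r^2 + 8*r*v + v^2)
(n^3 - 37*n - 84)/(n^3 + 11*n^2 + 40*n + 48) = (n - 7)/(n + 4)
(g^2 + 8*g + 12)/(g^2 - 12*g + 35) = (g^2 + 8*g + 12)/(g^2 - 12*g + 35)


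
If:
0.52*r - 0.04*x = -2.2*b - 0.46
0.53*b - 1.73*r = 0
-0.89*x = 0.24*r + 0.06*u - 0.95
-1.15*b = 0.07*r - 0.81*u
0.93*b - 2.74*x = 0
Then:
No Solution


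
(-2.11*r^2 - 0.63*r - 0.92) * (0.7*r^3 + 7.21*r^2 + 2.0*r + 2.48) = -1.477*r^5 - 15.6541*r^4 - 9.4063*r^3 - 13.126*r^2 - 3.4024*r - 2.2816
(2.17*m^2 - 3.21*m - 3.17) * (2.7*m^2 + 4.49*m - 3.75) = 5.859*m^4 + 1.0763*m^3 - 31.1094*m^2 - 2.1958*m + 11.8875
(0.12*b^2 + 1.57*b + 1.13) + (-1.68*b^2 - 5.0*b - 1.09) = -1.56*b^2 - 3.43*b + 0.0399999999999998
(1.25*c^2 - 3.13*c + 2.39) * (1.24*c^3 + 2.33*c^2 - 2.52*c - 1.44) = 1.55*c^5 - 0.9687*c^4 - 7.4793*c^3 + 11.6563*c^2 - 1.5156*c - 3.4416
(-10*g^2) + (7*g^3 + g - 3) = 7*g^3 - 10*g^2 + g - 3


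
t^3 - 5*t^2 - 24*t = t*(t - 8)*(t + 3)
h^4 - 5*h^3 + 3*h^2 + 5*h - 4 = (h - 4)*(h - 1)^2*(h + 1)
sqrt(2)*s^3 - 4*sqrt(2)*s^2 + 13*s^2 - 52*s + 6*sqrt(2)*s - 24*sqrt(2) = (s - 4)*(s + 6*sqrt(2))*(sqrt(2)*s + 1)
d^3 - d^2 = d^2*(d - 1)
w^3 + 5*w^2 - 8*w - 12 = (w - 2)*(w + 1)*(w + 6)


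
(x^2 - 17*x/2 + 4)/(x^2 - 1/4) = 2*(x - 8)/(2*x + 1)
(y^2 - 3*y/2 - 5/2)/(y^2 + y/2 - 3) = (2*y^2 - 3*y - 5)/(2*y^2 + y - 6)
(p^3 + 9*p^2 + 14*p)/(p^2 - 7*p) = (p^2 + 9*p + 14)/(p - 7)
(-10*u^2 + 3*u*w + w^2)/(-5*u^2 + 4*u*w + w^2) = (2*u - w)/(u - w)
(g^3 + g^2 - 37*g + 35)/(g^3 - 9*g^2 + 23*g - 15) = (g + 7)/(g - 3)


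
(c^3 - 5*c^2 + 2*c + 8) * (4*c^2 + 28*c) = 4*c^5 + 8*c^4 - 132*c^3 + 88*c^2 + 224*c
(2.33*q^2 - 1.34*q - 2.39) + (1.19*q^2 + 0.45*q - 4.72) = 3.52*q^2 - 0.89*q - 7.11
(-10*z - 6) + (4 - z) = -11*z - 2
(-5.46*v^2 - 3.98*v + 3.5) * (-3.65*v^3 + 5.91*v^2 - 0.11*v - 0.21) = 19.929*v^5 - 17.7416*v^4 - 35.6962*v^3 + 22.2694*v^2 + 0.4508*v - 0.735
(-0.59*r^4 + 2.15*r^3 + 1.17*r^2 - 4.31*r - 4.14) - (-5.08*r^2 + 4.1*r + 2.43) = -0.59*r^4 + 2.15*r^3 + 6.25*r^2 - 8.41*r - 6.57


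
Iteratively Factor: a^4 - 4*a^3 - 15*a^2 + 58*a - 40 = (a - 1)*(a^3 - 3*a^2 - 18*a + 40) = (a - 1)*(a + 4)*(a^2 - 7*a + 10) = (a - 2)*(a - 1)*(a + 4)*(a - 5)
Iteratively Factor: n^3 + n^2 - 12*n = (n - 3)*(n^2 + 4*n) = n*(n - 3)*(n + 4)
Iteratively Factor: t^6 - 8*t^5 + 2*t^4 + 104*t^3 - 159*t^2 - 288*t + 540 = (t - 3)*(t^5 - 5*t^4 - 13*t^3 + 65*t^2 + 36*t - 180) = (t - 3)*(t - 2)*(t^4 - 3*t^3 - 19*t^2 + 27*t + 90) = (t - 5)*(t - 3)*(t - 2)*(t^3 + 2*t^2 - 9*t - 18) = (t - 5)*(t - 3)^2*(t - 2)*(t^2 + 5*t + 6) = (t - 5)*(t - 3)^2*(t - 2)*(t + 3)*(t + 2)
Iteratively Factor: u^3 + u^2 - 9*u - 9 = (u + 3)*(u^2 - 2*u - 3) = (u + 1)*(u + 3)*(u - 3)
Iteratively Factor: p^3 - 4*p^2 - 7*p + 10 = (p - 1)*(p^2 - 3*p - 10) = (p - 1)*(p + 2)*(p - 5)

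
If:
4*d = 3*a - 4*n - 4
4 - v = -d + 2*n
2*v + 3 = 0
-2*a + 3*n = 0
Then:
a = 18/5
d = -7/10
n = 12/5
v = -3/2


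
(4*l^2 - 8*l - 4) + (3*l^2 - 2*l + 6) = 7*l^2 - 10*l + 2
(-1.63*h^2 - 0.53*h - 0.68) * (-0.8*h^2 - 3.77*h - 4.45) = 1.304*h^4 + 6.5691*h^3 + 9.7956*h^2 + 4.9221*h + 3.026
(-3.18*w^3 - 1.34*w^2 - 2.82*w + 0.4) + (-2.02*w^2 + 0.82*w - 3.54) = -3.18*w^3 - 3.36*w^2 - 2.0*w - 3.14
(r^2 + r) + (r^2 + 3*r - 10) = 2*r^2 + 4*r - 10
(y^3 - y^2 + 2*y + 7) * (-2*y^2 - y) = -2*y^5 + y^4 - 3*y^3 - 16*y^2 - 7*y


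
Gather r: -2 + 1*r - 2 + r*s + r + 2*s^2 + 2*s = r*(s + 2) + 2*s^2 + 2*s - 4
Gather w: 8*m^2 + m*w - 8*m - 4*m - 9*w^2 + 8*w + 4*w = 8*m^2 - 12*m - 9*w^2 + w*(m + 12)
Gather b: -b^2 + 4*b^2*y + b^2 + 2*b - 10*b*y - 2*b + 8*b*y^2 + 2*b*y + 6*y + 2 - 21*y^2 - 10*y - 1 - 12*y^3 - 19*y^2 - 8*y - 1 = 4*b^2*y + b*(8*y^2 - 8*y) - 12*y^3 - 40*y^2 - 12*y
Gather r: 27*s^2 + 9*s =27*s^2 + 9*s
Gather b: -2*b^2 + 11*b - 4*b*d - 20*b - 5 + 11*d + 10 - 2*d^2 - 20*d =-2*b^2 + b*(-4*d - 9) - 2*d^2 - 9*d + 5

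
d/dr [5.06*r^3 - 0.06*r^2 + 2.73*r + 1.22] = 15.18*r^2 - 0.12*r + 2.73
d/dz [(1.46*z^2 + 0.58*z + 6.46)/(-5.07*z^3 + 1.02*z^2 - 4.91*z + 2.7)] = (7.4022*z^4 + 5.8812*z^3 + 90.4964*z^2 - 5.2944*z + 33.2846)/(25.7049*z^6 - 10.3428*z^5 + 50.8278*z^4 - 37.3944*z^3 + 29.6161*z^2 - 26.514*z + 7.29)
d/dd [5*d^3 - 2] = 15*d^2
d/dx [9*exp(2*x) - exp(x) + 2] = (18*exp(x) - 1)*exp(x)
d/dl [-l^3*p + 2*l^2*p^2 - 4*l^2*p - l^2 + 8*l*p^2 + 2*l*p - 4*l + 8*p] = -3*l^2*p + 4*l*p^2 - 8*l*p - 2*l + 8*p^2 + 2*p - 4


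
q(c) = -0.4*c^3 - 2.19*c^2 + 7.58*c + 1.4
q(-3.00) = -30.25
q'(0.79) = 3.37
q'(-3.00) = 9.92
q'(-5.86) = -7.96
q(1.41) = 6.61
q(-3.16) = -31.80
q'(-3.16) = 9.44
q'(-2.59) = 10.87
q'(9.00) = -129.04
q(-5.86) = -37.73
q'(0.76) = 3.56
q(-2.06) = -20.01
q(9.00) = -399.37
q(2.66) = -1.46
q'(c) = -1.2*c^2 - 4.38*c + 7.58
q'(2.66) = -12.56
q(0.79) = 5.82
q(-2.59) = -25.97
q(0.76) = 5.72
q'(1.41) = -0.98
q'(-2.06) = 11.51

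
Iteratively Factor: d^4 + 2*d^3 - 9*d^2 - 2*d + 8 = (d + 1)*(d^3 + d^2 - 10*d + 8) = (d + 1)*(d + 4)*(d^2 - 3*d + 2) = (d - 2)*(d + 1)*(d + 4)*(d - 1)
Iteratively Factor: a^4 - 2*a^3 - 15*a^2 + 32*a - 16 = (a - 1)*(a^3 - a^2 - 16*a + 16) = (a - 1)^2*(a^2 - 16) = (a - 4)*(a - 1)^2*(a + 4)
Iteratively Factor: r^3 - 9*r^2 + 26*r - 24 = (r - 3)*(r^2 - 6*r + 8) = (r - 3)*(r - 2)*(r - 4)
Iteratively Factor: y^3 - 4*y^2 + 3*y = (y - 1)*(y^2 - 3*y) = y*(y - 1)*(y - 3)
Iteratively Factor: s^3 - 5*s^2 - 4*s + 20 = (s - 2)*(s^2 - 3*s - 10) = (s - 2)*(s + 2)*(s - 5)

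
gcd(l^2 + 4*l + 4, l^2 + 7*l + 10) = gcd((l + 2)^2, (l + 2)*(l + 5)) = l + 2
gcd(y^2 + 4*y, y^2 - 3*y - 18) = 1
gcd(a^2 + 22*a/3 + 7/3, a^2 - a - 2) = 1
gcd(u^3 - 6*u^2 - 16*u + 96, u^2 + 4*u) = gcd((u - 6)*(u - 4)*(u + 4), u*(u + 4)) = u + 4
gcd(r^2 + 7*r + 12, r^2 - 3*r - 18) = r + 3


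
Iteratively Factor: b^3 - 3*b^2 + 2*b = (b - 1)*(b^2 - 2*b) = b*(b - 1)*(b - 2)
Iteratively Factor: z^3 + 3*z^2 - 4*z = (z - 1)*(z^2 + 4*z) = (z - 1)*(z + 4)*(z)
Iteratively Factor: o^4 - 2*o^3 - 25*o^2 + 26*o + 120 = (o - 3)*(o^3 + o^2 - 22*o - 40) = (o - 3)*(o + 2)*(o^2 - o - 20) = (o - 3)*(o + 2)*(o + 4)*(o - 5)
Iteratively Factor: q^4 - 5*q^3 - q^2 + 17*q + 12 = (q + 1)*(q^3 - 6*q^2 + 5*q + 12) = (q - 4)*(q + 1)*(q^2 - 2*q - 3) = (q - 4)*(q - 3)*(q + 1)*(q + 1)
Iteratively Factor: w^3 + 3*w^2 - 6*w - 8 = (w + 4)*(w^2 - w - 2) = (w - 2)*(w + 4)*(w + 1)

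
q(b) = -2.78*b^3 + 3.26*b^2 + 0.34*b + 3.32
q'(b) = -8.34*b^2 + 6.52*b + 0.34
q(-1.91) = 33.93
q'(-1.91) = -42.54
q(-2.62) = 74.80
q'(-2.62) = -73.99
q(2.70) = -26.72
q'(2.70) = -42.85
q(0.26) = 3.58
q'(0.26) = 1.47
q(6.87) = -741.88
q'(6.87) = -348.49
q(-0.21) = 3.42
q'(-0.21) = -1.40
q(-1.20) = 12.41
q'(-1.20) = -19.49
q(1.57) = 1.13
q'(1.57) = -9.98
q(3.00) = -41.38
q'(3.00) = -55.16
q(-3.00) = 106.70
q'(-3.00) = -94.28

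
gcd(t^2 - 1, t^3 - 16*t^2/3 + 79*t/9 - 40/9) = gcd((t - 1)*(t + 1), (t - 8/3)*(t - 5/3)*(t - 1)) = t - 1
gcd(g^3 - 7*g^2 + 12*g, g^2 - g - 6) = g - 3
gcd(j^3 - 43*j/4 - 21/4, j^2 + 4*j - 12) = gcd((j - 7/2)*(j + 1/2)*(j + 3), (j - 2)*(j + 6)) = 1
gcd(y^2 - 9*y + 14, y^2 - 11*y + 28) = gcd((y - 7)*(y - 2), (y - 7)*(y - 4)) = y - 7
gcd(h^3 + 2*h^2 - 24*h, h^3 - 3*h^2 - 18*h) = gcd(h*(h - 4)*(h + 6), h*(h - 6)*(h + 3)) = h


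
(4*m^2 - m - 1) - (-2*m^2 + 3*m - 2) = 6*m^2 - 4*m + 1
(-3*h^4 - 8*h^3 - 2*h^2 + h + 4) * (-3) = 9*h^4 + 24*h^3 + 6*h^2 - 3*h - 12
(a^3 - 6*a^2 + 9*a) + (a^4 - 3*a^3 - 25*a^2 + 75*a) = a^4 - 2*a^3 - 31*a^2 + 84*a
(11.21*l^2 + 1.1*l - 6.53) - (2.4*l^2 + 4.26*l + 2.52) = 8.81*l^2 - 3.16*l - 9.05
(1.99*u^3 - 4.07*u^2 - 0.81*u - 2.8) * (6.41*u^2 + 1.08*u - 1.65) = 12.7559*u^5 - 23.9395*u^4 - 12.8712*u^3 - 12.1073*u^2 - 1.6875*u + 4.62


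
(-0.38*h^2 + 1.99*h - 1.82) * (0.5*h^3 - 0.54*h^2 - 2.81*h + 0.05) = -0.19*h^5 + 1.2002*h^4 - 0.9168*h^3 - 4.6281*h^2 + 5.2137*h - 0.091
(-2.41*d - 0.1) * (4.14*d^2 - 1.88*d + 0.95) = -9.9774*d^3 + 4.1168*d^2 - 2.1015*d - 0.095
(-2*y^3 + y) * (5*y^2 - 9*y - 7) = -10*y^5 + 18*y^4 + 19*y^3 - 9*y^2 - 7*y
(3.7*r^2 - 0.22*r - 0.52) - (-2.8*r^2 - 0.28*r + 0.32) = 6.5*r^2 + 0.06*r - 0.84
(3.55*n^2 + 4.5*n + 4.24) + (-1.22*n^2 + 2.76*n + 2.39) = 2.33*n^2 + 7.26*n + 6.63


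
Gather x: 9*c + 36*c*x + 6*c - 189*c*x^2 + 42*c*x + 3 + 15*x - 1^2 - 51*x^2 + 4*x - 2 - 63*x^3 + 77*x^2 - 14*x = 15*c - 63*x^3 + x^2*(26 - 189*c) + x*(78*c + 5)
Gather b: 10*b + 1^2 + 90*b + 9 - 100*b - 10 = 0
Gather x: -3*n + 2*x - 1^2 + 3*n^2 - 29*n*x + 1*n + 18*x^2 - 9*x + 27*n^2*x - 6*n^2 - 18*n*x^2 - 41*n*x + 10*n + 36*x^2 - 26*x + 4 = -3*n^2 + 8*n + x^2*(54 - 18*n) + x*(27*n^2 - 70*n - 33) + 3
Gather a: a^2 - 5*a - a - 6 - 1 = a^2 - 6*a - 7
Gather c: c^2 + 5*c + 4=c^2 + 5*c + 4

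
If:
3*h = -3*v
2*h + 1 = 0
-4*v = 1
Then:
No Solution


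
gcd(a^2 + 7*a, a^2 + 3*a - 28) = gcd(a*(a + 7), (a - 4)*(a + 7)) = a + 7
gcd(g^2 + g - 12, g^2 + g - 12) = g^2 + g - 12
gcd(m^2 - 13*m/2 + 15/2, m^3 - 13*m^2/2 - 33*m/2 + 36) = m - 3/2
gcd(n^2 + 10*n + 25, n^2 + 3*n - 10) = n + 5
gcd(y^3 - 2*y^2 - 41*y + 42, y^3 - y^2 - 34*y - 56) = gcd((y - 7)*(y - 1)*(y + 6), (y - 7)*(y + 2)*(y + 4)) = y - 7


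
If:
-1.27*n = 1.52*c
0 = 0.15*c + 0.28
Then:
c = -1.87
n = 2.23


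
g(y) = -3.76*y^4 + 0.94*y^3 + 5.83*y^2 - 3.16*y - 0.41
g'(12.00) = -25446.28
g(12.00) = -75541.85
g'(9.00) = -10633.96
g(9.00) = -23540.72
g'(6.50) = -3938.58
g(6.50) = -6228.32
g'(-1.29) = 18.78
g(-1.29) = 0.94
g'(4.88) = -1626.97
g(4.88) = -1900.14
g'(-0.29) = -5.94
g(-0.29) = 0.95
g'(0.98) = -3.18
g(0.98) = -0.49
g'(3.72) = -695.00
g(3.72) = -603.14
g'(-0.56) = -6.16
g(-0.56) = 2.65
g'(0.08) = -2.22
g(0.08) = -0.63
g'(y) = -15.04*y^3 + 2.82*y^2 + 11.66*y - 3.16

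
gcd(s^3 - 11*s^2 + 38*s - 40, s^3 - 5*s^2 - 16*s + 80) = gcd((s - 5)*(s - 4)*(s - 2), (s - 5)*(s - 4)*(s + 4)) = s^2 - 9*s + 20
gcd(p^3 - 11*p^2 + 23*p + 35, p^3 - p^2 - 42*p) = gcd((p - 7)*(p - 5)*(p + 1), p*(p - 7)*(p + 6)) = p - 7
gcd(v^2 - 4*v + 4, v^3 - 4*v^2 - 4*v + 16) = v - 2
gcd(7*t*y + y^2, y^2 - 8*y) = y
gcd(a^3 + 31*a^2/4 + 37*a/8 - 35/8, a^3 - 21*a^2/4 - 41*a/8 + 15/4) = a^2 + 3*a/4 - 5/8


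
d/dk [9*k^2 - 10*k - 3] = 18*k - 10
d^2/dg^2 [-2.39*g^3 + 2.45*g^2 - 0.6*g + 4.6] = 4.9 - 14.34*g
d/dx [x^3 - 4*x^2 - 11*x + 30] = 3*x^2 - 8*x - 11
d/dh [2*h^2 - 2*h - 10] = 4*h - 2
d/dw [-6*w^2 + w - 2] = 1 - 12*w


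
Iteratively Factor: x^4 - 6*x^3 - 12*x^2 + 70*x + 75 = (x + 3)*(x^3 - 9*x^2 + 15*x + 25) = (x - 5)*(x + 3)*(x^2 - 4*x - 5) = (x - 5)^2*(x + 3)*(x + 1)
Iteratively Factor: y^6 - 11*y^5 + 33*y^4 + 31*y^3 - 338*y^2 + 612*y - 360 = (y + 3)*(y^5 - 14*y^4 + 75*y^3 - 194*y^2 + 244*y - 120) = (y - 2)*(y + 3)*(y^4 - 12*y^3 + 51*y^2 - 92*y + 60) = (y - 5)*(y - 2)*(y + 3)*(y^3 - 7*y^2 + 16*y - 12) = (y - 5)*(y - 3)*(y - 2)*(y + 3)*(y^2 - 4*y + 4) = (y - 5)*(y - 3)*(y - 2)^2*(y + 3)*(y - 2)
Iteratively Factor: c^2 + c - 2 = (c - 1)*(c + 2)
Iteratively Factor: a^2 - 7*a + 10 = (a - 2)*(a - 5)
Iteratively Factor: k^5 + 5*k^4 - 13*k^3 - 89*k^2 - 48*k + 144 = (k + 3)*(k^4 + 2*k^3 - 19*k^2 - 32*k + 48) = (k + 3)^2*(k^3 - k^2 - 16*k + 16) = (k + 3)^2*(k + 4)*(k^2 - 5*k + 4) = (k - 4)*(k + 3)^2*(k + 4)*(k - 1)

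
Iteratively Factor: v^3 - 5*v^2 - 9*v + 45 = (v - 5)*(v^2 - 9) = (v - 5)*(v + 3)*(v - 3)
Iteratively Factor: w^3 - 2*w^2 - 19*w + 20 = (w - 1)*(w^2 - w - 20) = (w - 5)*(w - 1)*(w + 4)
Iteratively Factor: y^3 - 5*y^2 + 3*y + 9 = (y - 3)*(y^2 - 2*y - 3) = (y - 3)*(y + 1)*(y - 3)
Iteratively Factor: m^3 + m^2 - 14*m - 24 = (m + 2)*(m^2 - m - 12) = (m - 4)*(m + 2)*(m + 3)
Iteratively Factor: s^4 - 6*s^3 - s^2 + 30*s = (s)*(s^3 - 6*s^2 - s + 30) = s*(s - 5)*(s^2 - s - 6) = s*(s - 5)*(s + 2)*(s - 3)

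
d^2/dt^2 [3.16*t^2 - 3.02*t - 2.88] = 6.32000000000000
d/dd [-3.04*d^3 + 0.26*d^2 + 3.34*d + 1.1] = -9.12*d^2 + 0.52*d + 3.34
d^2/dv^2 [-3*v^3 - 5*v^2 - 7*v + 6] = -18*v - 10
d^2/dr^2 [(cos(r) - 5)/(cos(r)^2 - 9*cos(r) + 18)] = (-9*(1 - cos(2*r))^2*cos(r) + 11*(1 - cos(2*r))^2 + 2519*cos(r) - 250*cos(2*r) - 33*cos(3*r) + 2*cos(5*r) - 1518)/(4*(cos(r) - 6)^3*(cos(r) - 3)^3)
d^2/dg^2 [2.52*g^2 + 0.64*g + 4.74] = 5.04000000000000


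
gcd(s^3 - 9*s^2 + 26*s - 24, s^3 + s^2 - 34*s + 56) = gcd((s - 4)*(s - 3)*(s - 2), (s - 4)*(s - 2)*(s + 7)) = s^2 - 6*s + 8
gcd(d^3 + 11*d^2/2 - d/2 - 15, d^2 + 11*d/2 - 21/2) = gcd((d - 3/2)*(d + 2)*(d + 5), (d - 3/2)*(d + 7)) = d - 3/2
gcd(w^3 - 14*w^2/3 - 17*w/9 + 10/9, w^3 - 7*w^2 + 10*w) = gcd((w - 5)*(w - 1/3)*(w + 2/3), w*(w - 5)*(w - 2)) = w - 5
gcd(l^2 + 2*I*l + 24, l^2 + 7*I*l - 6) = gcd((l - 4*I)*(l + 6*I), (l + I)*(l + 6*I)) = l + 6*I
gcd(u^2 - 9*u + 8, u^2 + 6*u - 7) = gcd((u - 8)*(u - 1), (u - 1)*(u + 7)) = u - 1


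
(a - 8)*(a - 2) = a^2 - 10*a + 16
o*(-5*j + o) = -5*j*o + o^2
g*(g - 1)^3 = g^4 - 3*g^3 + 3*g^2 - g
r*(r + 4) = r^2 + 4*r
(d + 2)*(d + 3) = d^2 + 5*d + 6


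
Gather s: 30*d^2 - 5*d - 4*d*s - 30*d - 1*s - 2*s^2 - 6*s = 30*d^2 - 35*d - 2*s^2 + s*(-4*d - 7)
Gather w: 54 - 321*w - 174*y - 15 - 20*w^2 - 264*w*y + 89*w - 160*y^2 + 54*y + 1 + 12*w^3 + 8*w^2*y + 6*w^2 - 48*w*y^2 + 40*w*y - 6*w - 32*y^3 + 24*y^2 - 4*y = 12*w^3 + w^2*(8*y - 14) + w*(-48*y^2 - 224*y - 238) - 32*y^3 - 136*y^2 - 124*y + 40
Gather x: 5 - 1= 4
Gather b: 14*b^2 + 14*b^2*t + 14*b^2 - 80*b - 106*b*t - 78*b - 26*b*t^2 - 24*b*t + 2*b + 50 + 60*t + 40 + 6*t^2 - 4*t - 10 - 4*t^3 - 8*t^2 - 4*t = b^2*(14*t + 28) + b*(-26*t^2 - 130*t - 156) - 4*t^3 - 2*t^2 + 52*t + 80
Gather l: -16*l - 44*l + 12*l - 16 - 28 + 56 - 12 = -48*l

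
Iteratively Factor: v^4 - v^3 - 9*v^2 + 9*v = (v + 3)*(v^3 - 4*v^2 + 3*v) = v*(v + 3)*(v^2 - 4*v + 3) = v*(v - 1)*(v + 3)*(v - 3)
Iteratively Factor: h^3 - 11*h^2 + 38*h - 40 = (h - 5)*(h^2 - 6*h + 8) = (h - 5)*(h - 2)*(h - 4)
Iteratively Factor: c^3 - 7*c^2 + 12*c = (c - 4)*(c^2 - 3*c) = (c - 4)*(c - 3)*(c)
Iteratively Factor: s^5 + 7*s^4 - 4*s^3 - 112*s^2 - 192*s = (s + 3)*(s^4 + 4*s^3 - 16*s^2 - 64*s) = (s + 3)*(s + 4)*(s^3 - 16*s) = (s - 4)*(s + 3)*(s + 4)*(s^2 + 4*s) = (s - 4)*(s + 3)*(s + 4)^2*(s)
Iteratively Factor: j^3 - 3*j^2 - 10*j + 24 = (j - 2)*(j^2 - j - 12) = (j - 4)*(j - 2)*(j + 3)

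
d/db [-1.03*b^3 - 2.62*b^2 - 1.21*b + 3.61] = -3.09*b^2 - 5.24*b - 1.21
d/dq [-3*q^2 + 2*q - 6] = 2 - 6*q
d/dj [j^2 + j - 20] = 2*j + 1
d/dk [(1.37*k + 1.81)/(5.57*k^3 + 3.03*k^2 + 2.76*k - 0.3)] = (7.6309*k^3 + 4.1511*k^2 + 3.7812*k - (1.37*k + 1.81)*(16.71*k^2 + 6.06*k + 2.76) - 0.411)/(5.57*k^3 + 3.03*k^2 + 2.76*k - 0.3)^2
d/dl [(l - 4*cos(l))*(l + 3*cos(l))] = l*sin(l) + 2*l + 12*sin(2*l) - cos(l)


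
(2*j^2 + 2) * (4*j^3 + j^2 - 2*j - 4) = 8*j^5 + 2*j^4 + 4*j^3 - 6*j^2 - 4*j - 8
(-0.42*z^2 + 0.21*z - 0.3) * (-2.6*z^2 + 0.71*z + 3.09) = 1.092*z^4 - 0.8442*z^3 - 0.3687*z^2 + 0.4359*z - 0.927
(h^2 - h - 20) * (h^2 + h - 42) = h^4 - 63*h^2 + 22*h + 840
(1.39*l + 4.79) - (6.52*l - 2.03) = 6.82 - 5.13*l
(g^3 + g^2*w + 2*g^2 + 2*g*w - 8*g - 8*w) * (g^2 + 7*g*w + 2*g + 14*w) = g^5 + 8*g^4*w + 4*g^4 + 7*g^3*w^2 + 32*g^3*w - 4*g^3 + 28*g^2*w^2 - 32*g^2*w - 16*g^2 - 28*g*w^2 - 128*g*w - 112*w^2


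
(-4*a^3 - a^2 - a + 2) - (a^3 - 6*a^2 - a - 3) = -5*a^3 + 5*a^2 + 5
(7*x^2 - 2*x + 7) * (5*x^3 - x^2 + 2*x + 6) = 35*x^5 - 17*x^4 + 51*x^3 + 31*x^2 + 2*x + 42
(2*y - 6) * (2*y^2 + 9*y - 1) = 4*y^3 + 6*y^2 - 56*y + 6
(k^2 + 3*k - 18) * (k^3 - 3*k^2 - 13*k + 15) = k^5 - 40*k^3 + 30*k^2 + 279*k - 270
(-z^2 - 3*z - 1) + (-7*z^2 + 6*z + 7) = -8*z^2 + 3*z + 6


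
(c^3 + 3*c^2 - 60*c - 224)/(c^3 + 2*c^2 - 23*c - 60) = (c^2 - c - 56)/(c^2 - 2*c - 15)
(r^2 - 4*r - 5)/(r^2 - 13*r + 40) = (r + 1)/(r - 8)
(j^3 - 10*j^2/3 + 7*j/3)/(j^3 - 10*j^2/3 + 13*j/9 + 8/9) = 3*j*(3*j - 7)/(9*j^2 - 21*j - 8)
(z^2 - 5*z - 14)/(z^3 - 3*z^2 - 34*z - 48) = (z - 7)/(z^2 - 5*z - 24)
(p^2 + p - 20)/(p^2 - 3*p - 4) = (p + 5)/(p + 1)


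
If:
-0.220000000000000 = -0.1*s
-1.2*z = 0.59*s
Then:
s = 2.20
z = -1.08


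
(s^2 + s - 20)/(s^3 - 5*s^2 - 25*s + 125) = (s - 4)/(s^2 - 10*s + 25)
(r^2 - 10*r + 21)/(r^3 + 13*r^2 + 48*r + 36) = (r^2 - 10*r + 21)/(r^3 + 13*r^2 + 48*r + 36)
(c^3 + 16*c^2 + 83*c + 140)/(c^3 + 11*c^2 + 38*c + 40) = (c + 7)/(c + 2)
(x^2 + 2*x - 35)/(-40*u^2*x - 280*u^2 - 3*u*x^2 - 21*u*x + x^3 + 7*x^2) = (x - 5)/(-40*u^2 - 3*u*x + x^2)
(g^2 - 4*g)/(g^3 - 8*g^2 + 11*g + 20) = g/(g^2 - 4*g - 5)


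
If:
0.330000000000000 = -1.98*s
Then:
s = -0.17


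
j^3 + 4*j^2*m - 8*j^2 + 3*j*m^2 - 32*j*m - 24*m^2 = (j - 8)*(j + m)*(j + 3*m)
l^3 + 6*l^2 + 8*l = l*(l + 2)*(l + 4)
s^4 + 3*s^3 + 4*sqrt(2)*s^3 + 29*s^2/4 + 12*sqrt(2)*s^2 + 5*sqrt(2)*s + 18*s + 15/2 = (s + 1/2)*(s + 5/2)*(s + sqrt(2))*(s + 3*sqrt(2))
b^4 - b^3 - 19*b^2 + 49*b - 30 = (b - 3)*(b - 2)*(b - 1)*(b + 5)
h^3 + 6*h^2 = h^2*(h + 6)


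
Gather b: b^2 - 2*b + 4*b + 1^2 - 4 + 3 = b^2 + 2*b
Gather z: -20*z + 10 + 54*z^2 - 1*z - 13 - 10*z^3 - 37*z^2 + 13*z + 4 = -10*z^3 + 17*z^2 - 8*z + 1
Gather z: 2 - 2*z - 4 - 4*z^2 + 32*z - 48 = -4*z^2 + 30*z - 50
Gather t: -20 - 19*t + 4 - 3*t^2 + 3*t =-3*t^2 - 16*t - 16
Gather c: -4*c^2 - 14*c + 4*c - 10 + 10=-4*c^2 - 10*c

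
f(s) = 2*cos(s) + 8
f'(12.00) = 1.07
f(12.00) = 9.69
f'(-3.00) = 0.28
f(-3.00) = 6.02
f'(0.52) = -0.99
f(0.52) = 9.74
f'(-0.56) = 1.06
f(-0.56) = 9.69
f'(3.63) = 0.94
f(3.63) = 6.23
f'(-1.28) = 1.92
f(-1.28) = 8.57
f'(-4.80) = -1.99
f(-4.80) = 8.17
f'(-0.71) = 1.30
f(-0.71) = 9.52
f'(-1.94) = 1.87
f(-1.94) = 7.28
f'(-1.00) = 1.68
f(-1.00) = 9.08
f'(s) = -2*sin(s)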